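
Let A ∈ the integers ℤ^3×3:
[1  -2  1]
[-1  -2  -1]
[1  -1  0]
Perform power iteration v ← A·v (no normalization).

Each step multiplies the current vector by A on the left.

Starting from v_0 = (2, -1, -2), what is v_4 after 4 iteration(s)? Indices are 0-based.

v_0 = (2, -1, -2).
v_1 = A·v_0 = (2, 2, 3).
v_2 = A·v_1 = (1, -9, 0).
v_3 = A·v_2 = (19, 17, 10).
v_4 = A·v_3 = (-5, -63, 2).

v_4 = (-5, -63, 2)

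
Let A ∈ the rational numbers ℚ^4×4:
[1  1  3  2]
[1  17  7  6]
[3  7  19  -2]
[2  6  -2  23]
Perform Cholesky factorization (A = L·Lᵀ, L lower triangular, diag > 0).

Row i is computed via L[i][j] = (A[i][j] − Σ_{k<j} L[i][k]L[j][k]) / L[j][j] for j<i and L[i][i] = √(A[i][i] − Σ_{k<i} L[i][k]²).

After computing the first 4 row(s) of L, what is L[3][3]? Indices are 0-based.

Step 1: L[0][0] = √(1) = 1.
  L[1][0] = (1) / L[0][0] = 1.
Step 2: L[1][1] = √(16) = 4.
  L[2][0] = (3) / L[0][0] = 3.
  L[2][1] = (4) / L[1][1] = 1.
Step 3: L[2][2] = √(9) = 3.
  L[3][0] = (2) / L[0][0] = 2.
  L[3][1] = (4) / L[1][1] = 1.
  L[3][2] = (-9) / L[2][2] = -3.
Step 4: L[3][3] = √(9) = 3.

L[3][3] = 3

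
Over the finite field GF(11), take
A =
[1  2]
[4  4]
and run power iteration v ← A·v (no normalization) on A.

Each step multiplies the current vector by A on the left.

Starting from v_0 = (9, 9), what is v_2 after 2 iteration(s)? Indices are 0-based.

v_2 = (6, 0)

v_0 = (9, 9).
v_1 = A·v_0 = (5, 6).
v_2 = A·v_1 = (6, 0).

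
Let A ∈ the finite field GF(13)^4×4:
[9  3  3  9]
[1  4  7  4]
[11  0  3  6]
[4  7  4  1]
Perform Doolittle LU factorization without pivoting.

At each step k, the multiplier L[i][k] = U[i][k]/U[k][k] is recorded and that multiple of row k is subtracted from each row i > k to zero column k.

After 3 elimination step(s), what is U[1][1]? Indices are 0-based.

Step 1: pivot at (0,0) is 9.
  row1 ← row1 − (3)·row0  ⇒  L[1][0]=3, U row1=(0, 8, 11, 3)
  row2 ← row2 − (7)·row0  ⇒  L[2][0]=7, U row2=(0, 5, 8, 8)
  row3 ← row3 − (12)·row0  ⇒  L[3][0]=12, U row3=(0, 10, 7, 10)
Step 2: pivot at (1,1) is 8.
  row2 ← row2 − (12)·row1  ⇒  L[2][1]=12, U row2=(0, 0, 6, 11)
  row3 ← row3 − (11)·row1  ⇒  L[3][1]=11, U row3=(0, 0, 3, 3)
Step 3: pivot at (2,2) is 6.
  row3 ← row3 − (7)·row2  ⇒  L[3][2]=7, U row3=(0, 0, 0, 4)

U[1][1] = 8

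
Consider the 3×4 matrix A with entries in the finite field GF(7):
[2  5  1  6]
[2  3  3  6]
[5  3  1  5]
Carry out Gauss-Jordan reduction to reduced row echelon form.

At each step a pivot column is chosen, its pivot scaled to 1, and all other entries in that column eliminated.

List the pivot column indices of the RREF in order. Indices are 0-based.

pivot columns: 0, 1, 2

pivot(0,0)=2: scale R0 → (1, 6, 4, 3)
  clear (1,0): R1 −= (2)R0 → (0, 5, 2, 0)
  clear (2,0): R2 −= (5)R0 → (0, 1, 2, 4)
pivot(1,1)=5: scale R1 → (0, 1, 6, 0)
  clear (0,1): R0 −= (6)R1 → (1, 0, 3, 3)
  clear (2,1): R2 −= (1)R1 → (0, 0, 3, 4)
pivot(2,2)=3: scale R2 → (0, 0, 1, 6)
  clear (0,2): R0 −= (3)R2 → (1, 0, 0, 6)
  clear (1,2): R1 −= (6)R2 → (0, 1, 0, 6)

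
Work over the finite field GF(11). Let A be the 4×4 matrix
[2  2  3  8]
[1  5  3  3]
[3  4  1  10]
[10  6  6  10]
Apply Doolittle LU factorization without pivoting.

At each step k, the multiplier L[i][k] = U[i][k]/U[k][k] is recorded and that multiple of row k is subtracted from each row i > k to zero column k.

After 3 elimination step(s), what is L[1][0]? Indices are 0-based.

L[1][0] = 6

k=0: U[0][0]=2
  eliminate (1,0): mult=6, new row 1: (0, 4, 7, 10); set L[1][0]=6
  eliminate (2,0): mult=7, new row 2: (0, 1, 2, 9); set L[2][0]=7
  eliminate (3,0): mult=5, new row 3: (0, 7, 2, 3); set L[3][0]=5
k=1: U[1][1]=4
  eliminate (2,1): mult=3, new row 2: (0, 0, 3, 1); set L[2][1]=3
  eliminate (3,1): mult=10, new row 3: (0, 0, 9, 2); set L[3][1]=10
k=2: U[2][2]=3
  eliminate (3,2): mult=3, new row 3: (0, 0, 0, 10); set L[3][2]=3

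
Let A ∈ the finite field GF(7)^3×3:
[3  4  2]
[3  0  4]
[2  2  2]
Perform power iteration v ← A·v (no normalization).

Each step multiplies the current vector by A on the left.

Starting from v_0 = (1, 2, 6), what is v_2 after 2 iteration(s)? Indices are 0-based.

v_0 = (1, 2, 6).
v_1 = A·v_0 = (2, 6, 4).
v_2 = A·v_1 = (3, 1, 3).

v_2 = (3, 1, 3)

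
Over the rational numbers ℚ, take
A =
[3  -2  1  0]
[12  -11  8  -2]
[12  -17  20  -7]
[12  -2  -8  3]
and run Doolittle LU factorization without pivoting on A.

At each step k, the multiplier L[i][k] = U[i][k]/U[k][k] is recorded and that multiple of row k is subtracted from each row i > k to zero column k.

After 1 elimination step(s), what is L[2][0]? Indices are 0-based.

[col 0] pivot 3
  R1 -= 4*R0 → (0, -3, 4, -2)  (L[1][0] := 4)
  R2 -= 4*R0 → (0, -9, 16, -7)  (L[2][0] := 4)
  R3 -= 4*R0 → (0, 6, -12, 3)  (L[3][0] := 4)

L[2][0] = 4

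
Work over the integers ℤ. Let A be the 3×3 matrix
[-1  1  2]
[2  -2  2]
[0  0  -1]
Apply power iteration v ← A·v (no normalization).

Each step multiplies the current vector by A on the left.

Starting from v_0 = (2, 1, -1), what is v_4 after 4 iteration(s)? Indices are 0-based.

v_4 = (29, -52, -1)

v_0 = (2, 1, -1).
v_1 = A·v_0 = (-3, 0, 1).
v_2 = A·v_1 = (5, -4, -1).
v_3 = A·v_2 = (-11, 16, 1).
v_4 = A·v_3 = (29, -52, -1).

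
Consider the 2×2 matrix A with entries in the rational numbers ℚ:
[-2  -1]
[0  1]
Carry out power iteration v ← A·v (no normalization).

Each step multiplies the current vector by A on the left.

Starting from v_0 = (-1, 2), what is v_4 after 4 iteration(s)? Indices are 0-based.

v_0 = (-1, 2).
v_1 = A·v_0 = (0, 2).
v_2 = A·v_1 = (-2, 2).
v_3 = A·v_2 = (2, 2).
v_4 = A·v_3 = (-6, 2).

v_4 = (-6, 2)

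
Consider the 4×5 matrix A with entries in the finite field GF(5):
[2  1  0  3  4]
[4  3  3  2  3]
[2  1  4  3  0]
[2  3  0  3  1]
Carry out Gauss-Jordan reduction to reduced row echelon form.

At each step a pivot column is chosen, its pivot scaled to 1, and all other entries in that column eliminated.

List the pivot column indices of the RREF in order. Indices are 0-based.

pivot(0,0)=2: scale R0 → (1, 3, 0, 4, 2)
  clear (1,0): R1 −= (4)R0 → (0, 1, 3, 1, 0)
  clear (2,0): R2 −= (2)R0 → (0, 0, 4, 0, 1)
  clear (3,0): R3 −= (2)R0 → (0, 2, 0, 0, 2)
pivot(1,1)=1: scale R1 → (0, 1, 3, 1, 0)
  clear (0,1): R0 −= (3)R1 → (1, 0, 1, 1, 2)
  clear (3,1): R3 −= (2)R1 → (0, 0, 4, 3, 2)
pivot(2,2)=4: scale R2 → (0, 0, 1, 0, 4)
  clear (0,2): R0 −= (1)R2 → (1, 0, 0, 1, 3)
  clear (1,2): R1 −= (3)R2 → (0, 1, 0, 1, 3)
  clear (3,2): R3 −= (4)R2 → (0, 0, 0, 3, 1)
pivot(3,3)=3: scale R3 → (0, 0, 0, 1, 2)
  clear (0,3): R0 −= (1)R3 → (1, 0, 0, 0, 1)
  clear (1,3): R1 −= (1)R3 → (0, 1, 0, 0, 1)

pivot columns: 0, 1, 2, 3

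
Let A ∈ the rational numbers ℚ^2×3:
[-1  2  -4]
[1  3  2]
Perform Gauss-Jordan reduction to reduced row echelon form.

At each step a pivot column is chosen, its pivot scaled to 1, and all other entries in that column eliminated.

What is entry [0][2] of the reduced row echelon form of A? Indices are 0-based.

M[0][2] = 16/5

pivot(0,0)=-1: scale R0 → (1, -2, 4)
  clear (1,0): R1 −= (1)R0 → (0, 5, -2)
pivot(1,1)=5: scale R1 → (0, 1, -2/5)
  clear (0,1): R0 −= (-2)R1 → (1, 0, 16/5)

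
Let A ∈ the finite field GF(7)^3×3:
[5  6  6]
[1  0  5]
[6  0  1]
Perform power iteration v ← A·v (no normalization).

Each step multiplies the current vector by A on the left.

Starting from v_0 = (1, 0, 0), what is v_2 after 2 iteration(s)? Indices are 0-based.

v_2 = (4, 0, 1)

v_0 = (1, 0, 0).
v_1 = A·v_0 = (5, 1, 6).
v_2 = A·v_1 = (4, 0, 1).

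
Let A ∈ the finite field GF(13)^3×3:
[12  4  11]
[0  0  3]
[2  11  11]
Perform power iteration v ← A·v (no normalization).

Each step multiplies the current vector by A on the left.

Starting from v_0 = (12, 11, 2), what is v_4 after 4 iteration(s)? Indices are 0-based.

v_4 = (6, 8, 4)

v_0 = (12, 11, 2).
v_1 = A·v_0 = (2, 6, 11).
v_2 = A·v_1 = (0, 7, 9).
v_3 = A·v_2 = (10, 1, 7).
v_4 = A·v_3 = (6, 8, 4).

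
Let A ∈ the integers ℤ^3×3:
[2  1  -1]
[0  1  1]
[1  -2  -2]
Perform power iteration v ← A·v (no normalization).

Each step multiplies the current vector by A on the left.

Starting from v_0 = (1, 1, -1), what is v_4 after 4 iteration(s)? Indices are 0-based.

v_0 = (1, 1, -1).
v_1 = A·v_0 = (4, 0, 1).
v_2 = A·v_1 = (7, 1, 2).
v_3 = A·v_2 = (13, 3, 1).
v_4 = A·v_3 = (28, 4, 5).

v_4 = (28, 4, 5)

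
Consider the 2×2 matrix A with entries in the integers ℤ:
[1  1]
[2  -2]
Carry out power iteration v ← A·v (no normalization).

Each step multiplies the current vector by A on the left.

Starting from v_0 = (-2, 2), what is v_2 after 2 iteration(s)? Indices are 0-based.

v_0 = (-2, 2).
v_1 = A·v_0 = (0, -8).
v_2 = A·v_1 = (-8, 16).

v_2 = (-8, 16)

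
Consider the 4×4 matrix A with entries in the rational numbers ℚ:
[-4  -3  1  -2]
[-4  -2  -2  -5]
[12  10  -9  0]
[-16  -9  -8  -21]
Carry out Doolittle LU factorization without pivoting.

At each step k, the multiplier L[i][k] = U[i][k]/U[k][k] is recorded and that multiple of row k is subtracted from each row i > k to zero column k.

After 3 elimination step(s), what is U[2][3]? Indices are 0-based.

U[2][3] = -3

k=0: U[0][0]=-4
  eliminate (1,0): mult=1, new row 1: (0, 1, -3, -3); set L[1][0]=1
  eliminate (2,0): mult=-3, new row 2: (0, 1, -6, -6); set L[2][0]=-3
  eliminate (3,0): mult=4, new row 3: (0, 3, -12, -13); set L[3][0]=4
k=1: U[1][1]=1
  eliminate (2,1): mult=1, new row 2: (0, 0, -3, -3); set L[2][1]=1
  eliminate (3,1): mult=3, new row 3: (0, 0, -3, -4); set L[3][1]=3
k=2: U[2][2]=-3
  eliminate (3,2): mult=1, new row 3: (0, 0, 0, -1); set L[3][2]=1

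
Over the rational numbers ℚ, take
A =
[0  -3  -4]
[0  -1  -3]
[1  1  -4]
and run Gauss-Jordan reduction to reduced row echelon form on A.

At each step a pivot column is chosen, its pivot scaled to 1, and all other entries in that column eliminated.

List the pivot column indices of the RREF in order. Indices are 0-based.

pivot columns: 0, 1, 2

step 1: exchange rows 0,2
step 1: normalize row 0 (÷1) = (1, 1, -4)
step 2: normalize row 1 (÷-1) = (0, 1, 3)
  row 0: subtract 1×row1 = (1, 0, -7)
  row 2: subtract -3×row1 = (0, 0, 5)
step 3: normalize row 2 (÷5) = (0, 0, 1)
  row 0: subtract -7×row2 = (1, 0, 0)
  row 1: subtract 3×row2 = (0, 1, 0)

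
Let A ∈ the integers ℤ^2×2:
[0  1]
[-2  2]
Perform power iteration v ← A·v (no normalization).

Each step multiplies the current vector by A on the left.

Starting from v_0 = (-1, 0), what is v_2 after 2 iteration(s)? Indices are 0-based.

v_2 = (2, 4)

v_0 = (-1, 0).
v_1 = A·v_0 = (0, 2).
v_2 = A·v_1 = (2, 4).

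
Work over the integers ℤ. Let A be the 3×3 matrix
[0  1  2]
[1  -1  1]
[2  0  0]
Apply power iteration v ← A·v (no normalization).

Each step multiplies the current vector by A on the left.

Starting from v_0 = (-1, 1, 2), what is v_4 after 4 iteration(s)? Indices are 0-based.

v_0 = (-1, 1, 2).
v_1 = A·v_0 = (5, 0, -2).
v_2 = A·v_1 = (-4, 3, 10).
v_3 = A·v_2 = (23, 3, -8).
v_4 = A·v_3 = (-13, 12, 46).

v_4 = (-13, 12, 46)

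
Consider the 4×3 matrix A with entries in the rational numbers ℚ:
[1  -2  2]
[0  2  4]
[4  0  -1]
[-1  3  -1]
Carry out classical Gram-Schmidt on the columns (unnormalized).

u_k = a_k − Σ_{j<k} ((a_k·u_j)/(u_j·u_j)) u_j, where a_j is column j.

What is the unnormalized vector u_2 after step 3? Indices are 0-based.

Step 1: u_0 = a_0 = (1, 0, 4, -1).
Step 2: u_1 = a_1 − (-5/18)·u_0 = (-31/18, 2, 10/9, 49/18).
Step 3: u_2 = a_2 − (-1/18)·u_0 − (13/281)·u_1 = (600/281, 1098/281, -233/281, -332/281).

u_2 = (600/281, 1098/281, -233/281, -332/281)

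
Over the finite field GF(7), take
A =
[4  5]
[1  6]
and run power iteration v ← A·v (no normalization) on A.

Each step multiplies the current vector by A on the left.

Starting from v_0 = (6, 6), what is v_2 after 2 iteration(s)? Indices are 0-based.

v_0 = (6, 6).
v_1 = A·v_0 = (5, 0).
v_2 = A·v_1 = (6, 5).

v_2 = (6, 5)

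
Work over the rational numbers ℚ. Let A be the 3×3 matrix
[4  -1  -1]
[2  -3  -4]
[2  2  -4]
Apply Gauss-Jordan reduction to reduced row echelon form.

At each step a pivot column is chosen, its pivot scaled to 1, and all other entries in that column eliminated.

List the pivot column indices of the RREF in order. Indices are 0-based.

pivot columns: 0, 1, 2

step 1: normalize row 0 (÷4) = (1, -1/4, -1/4)
  row 1: subtract 2×row0 = (0, -5/2, -7/2)
  row 2: subtract 2×row0 = (0, 5/2, -7/2)
step 2: normalize row 1 (÷-5/2) = (0, 1, 7/5)
  row 0: subtract -1/4×row1 = (1, 0, 1/10)
  row 2: subtract 5/2×row1 = (0, 0, -7)
step 3: normalize row 2 (÷-7) = (0, 0, 1)
  row 0: subtract 1/10×row2 = (1, 0, 0)
  row 1: subtract 7/5×row2 = (0, 1, 0)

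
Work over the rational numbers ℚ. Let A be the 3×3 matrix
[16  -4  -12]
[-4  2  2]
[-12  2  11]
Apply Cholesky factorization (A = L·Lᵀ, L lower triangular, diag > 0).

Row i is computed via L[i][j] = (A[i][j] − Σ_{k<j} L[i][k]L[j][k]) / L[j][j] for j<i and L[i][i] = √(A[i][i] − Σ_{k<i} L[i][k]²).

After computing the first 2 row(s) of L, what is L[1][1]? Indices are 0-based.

Step 1: L[0][0] = √(16) = 4.
  L[1][0] = (-4) / L[0][0] = -1.
Step 2: L[1][1] = √(1) = 1.

L[1][1] = 1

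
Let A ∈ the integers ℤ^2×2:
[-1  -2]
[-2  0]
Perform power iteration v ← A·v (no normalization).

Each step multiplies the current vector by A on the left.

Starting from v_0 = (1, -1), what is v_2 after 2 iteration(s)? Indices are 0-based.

v_0 = (1, -1).
v_1 = A·v_0 = (1, -2).
v_2 = A·v_1 = (3, -2).

v_2 = (3, -2)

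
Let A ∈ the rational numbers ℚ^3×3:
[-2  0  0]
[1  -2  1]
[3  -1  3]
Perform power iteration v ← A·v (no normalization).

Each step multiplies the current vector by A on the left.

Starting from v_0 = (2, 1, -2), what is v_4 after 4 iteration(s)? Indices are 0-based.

v_4 = (32, -24, -87)

v_0 = (2, 1, -2).
v_1 = A·v_0 = (-4, -2, -1).
v_2 = A·v_1 = (8, -1, -13).
v_3 = A·v_2 = (-16, -3, -14).
v_4 = A·v_3 = (32, -24, -87).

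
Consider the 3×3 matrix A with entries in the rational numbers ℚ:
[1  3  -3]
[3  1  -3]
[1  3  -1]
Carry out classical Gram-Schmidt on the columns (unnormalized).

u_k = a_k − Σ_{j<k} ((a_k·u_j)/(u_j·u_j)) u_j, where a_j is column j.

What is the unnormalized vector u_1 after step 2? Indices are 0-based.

Step 1: u_0 = a_0 = (1, 3, 1).
Step 2: u_1 = a_1 − (9/11)·u_0 = (24/11, -16/11, 24/11).

u_1 = (24/11, -16/11, 24/11)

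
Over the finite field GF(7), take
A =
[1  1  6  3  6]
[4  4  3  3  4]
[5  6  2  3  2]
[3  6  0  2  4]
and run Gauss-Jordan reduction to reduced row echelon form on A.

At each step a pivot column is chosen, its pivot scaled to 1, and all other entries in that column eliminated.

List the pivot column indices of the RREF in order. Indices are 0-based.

pivot columns: 0, 1, 2, 3

pivot(0,0)=1: scale R0 → (1, 1, 6, 3, 6)
  clear (1,0): R1 −= (4)R0 → (0, 0, 0, 5, 1)
  clear (2,0): R2 −= (5)R0 → (0, 1, 0, 2, 0)
  clear (3,0): R3 −= (3)R0 → (0, 3, 3, 0, 0)
pivot(1,1): swap R1↔R2
pivot(1,1)=1: scale R1 → (0, 1, 0, 2, 0)
  clear (0,1): R0 −= (1)R1 → (1, 0, 6, 1, 6)
  clear (3,1): R3 −= (3)R1 → (0, 0, 3, 1, 0)
pivot(2,2): swap R2↔R3
pivot(2,2)=3: scale R2 → (0, 0, 1, 5, 0)
  clear (0,2): R0 −= (6)R2 → (1, 0, 0, 6, 6)
pivot(3,3)=5: scale R3 → (0, 0, 0, 1, 3)
  clear (0,3): R0 −= (6)R3 → (1, 0, 0, 0, 2)
  clear (1,3): R1 −= (2)R3 → (0, 1, 0, 0, 1)
  clear (2,3): R2 −= (5)R3 → (0, 0, 1, 0, 6)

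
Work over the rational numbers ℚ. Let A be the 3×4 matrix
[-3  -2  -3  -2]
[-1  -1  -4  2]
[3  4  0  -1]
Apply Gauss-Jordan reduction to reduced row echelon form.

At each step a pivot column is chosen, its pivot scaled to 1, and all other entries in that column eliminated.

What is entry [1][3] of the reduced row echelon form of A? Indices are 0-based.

M[1][3] = -17/7

[1] R0 /= -3  ⇒  (1, 2/3, 1, 2/3)
     R1 -= -1·R0  ⇒  (0, -1/3, -3, 8/3)
     R2 -= 3·R0  ⇒  (0, 2, -3, -3)
[2] R1 /= -1/3  ⇒  (0, 1, 9, -8)
     R0 -= 2/3·R1  ⇒  (1, 0, -5, 6)
     R2 -= 2·R1  ⇒  (0, 0, -21, 13)
[3] R2 /= -21  ⇒  (0, 0, 1, -13/21)
     R0 -= -5·R2  ⇒  (1, 0, 0, 61/21)
     R1 -= 9·R2  ⇒  (0, 1, 0, -17/7)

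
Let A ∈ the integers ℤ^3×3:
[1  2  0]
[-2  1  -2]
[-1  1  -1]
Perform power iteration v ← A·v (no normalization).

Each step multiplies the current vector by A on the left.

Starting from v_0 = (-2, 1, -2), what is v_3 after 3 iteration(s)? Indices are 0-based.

v_3 = (16, -45, -23)

v_0 = (-2, 1, -2).
v_1 = A·v_0 = (0, 9, 5).
v_2 = A·v_1 = (18, -1, 4).
v_3 = A·v_2 = (16, -45, -23).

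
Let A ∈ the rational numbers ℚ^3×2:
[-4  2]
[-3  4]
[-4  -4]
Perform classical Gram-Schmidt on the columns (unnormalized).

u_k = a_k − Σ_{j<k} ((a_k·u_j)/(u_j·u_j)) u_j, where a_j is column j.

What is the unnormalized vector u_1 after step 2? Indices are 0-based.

Step 1: u_0 = a_0 = (-4, -3, -4).
Step 2: u_1 = a_1 − (-4/41)·u_0 = (66/41, 152/41, -180/41).

u_1 = (66/41, 152/41, -180/41)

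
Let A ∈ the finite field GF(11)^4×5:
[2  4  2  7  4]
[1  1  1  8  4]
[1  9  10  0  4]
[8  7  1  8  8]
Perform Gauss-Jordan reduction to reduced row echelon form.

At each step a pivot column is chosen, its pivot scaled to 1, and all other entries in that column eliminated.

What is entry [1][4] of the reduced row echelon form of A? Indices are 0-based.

pivot(0,0)=2: scale R0 → (1, 2, 1, 9, 2)
  clear (1,0): R1 −= (1)R0 → (0, 10, 0, 10, 2)
  clear (2,0): R2 −= (1)R0 → (0, 7, 9, 2, 2)
  clear (3,0): R3 −= (8)R0 → (0, 2, 4, 2, 3)
pivot(1,1)=10: scale R1 → (0, 1, 0, 1, 9)
  clear (0,1): R0 −= (2)R1 → (1, 0, 1, 7, 6)
  clear (2,1): R2 −= (7)R1 → (0, 0, 9, 6, 5)
  clear (3,1): R3 −= (2)R1 → (0, 0, 4, 0, 7)
pivot(2,2)=9: scale R2 → (0, 0, 1, 8, 3)
  clear (0,2): R0 −= (1)R2 → (1, 0, 0, 10, 3)
  clear (3,2): R3 −= (4)R2 → (0, 0, 0, 1, 6)
pivot(3,3)=1: scale R3 → (0, 0, 0, 1, 6)
  clear (0,3): R0 −= (10)R3 → (1, 0, 0, 0, 9)
  clear (1,3): R1 −= (1)R3 → (0, 1, 0, 0, 3)
  clear (2,3): R2 −= (8)R3 → (0, 0, 1, 0, 10)

M[1][4] = 3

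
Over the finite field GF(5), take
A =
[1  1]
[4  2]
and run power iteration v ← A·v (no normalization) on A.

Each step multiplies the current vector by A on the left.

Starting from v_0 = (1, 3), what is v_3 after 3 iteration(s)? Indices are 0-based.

v_0 = (1, 3).
v_1 = A·v_0 = (4, 0).
v_2 = A·v_1 = (4, 1).
v_3 = A·v_2 = (0, 3).

v_3 = (0, 3)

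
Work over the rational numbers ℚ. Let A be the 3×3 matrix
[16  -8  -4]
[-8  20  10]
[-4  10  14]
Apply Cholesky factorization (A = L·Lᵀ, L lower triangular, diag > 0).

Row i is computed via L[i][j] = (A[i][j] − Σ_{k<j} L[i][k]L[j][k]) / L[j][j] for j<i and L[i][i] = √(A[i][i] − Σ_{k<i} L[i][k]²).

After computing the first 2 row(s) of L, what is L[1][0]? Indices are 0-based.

Step 1: L[0][0] = √(16) = 4.
  L[1][0] = (-8) / L[0][0] = -2.
Step 2: L[1][1] = √(16) = 4.

L[1][0] = -2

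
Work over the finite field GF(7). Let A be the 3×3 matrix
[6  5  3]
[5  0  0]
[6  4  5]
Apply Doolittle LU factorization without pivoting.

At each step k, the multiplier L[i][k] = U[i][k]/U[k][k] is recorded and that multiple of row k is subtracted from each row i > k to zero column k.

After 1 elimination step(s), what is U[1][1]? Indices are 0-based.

U[1][1] = 4

k=0: U[0][0]=6
  eliminate (1,0): mult=2, new row 1: (0, 4, 1); set L[1][0]=2
  eliminate (2,0): mult=1, new row 2: (0, 6, 2); set L[2][0]=1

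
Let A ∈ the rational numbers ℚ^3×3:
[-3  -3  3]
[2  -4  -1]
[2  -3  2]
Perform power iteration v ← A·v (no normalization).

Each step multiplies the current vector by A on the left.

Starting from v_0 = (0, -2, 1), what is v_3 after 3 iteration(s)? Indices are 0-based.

v_3 = (165, 11, 32)

v_0 = (0, -2, 1).
v_1 = A·v_0 = (9, 7, 8).
v_2 = A·v_1 = (-24, -18, 13).
v_3 = A·v_2 = (165, 11, 32).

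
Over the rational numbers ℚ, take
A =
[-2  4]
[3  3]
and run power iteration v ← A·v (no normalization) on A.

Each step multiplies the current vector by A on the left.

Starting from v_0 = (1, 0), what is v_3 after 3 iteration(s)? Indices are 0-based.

v_3 = (-20, 57)

v_0 = (1, 0).
v_1 = A·v_0 = (-2, 3).
v_2 = A·v_1 = (16, 3).
v_3 = A·v_2 = (-20, 57).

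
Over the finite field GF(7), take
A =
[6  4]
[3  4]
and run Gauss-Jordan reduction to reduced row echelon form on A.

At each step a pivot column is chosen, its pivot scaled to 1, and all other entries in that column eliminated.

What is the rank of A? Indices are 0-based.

pivot(0,0)=6: scale R0 → (1, 3)
  clear (1,0): R1 −= (3)R0 → (0, 2)
pivot(1,1)=2: scale R1 → (0, 1)
  clear (0,1): R0 −= (3)R1 → (1, 0)

rank = 2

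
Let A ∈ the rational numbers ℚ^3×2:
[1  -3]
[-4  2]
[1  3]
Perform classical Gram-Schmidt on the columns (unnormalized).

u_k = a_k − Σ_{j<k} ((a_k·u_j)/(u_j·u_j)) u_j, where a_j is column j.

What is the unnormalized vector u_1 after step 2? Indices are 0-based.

u_1 = (-23/9, 2/9, 31/9)

Step 1: u_0 = a_0 = (1, -4, 1).
Step 2: u_1 = a_1 − (-4/9)·u_0 = (-23/9, 2/9, 31/9).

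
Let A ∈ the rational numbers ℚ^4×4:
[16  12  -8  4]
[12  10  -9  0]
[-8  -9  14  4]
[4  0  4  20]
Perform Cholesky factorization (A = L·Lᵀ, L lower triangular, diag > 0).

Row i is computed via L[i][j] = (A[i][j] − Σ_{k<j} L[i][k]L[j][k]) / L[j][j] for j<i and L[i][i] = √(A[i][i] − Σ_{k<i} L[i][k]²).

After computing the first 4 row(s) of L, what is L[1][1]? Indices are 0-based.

Step 1: L[0][0] = √(16) = 4.
  L[1][0] = (12) / L[0][0] = 3.
Step 2: L[1][1] = √(1) = 1.
  L[2][0] = (-8) / L[0][0] = -2.
  L[2][1] = (-3) / L[1][1] = -3.
Step 3: L[2][2] = √(1) = 1.
  L[3][0] = (4) / L[0][0] = 1.
  L[3][1] = (-3) / L[1][1] = -3.
  L[3][2] = (-3) / L[2][2] = -3.
Step 4: L[3][3] = √(1) = 1.

L[1][1] = 1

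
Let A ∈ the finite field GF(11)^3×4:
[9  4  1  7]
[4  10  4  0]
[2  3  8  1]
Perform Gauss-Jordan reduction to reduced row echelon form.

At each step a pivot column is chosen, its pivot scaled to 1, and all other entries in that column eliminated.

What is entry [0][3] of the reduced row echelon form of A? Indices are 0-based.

M[0][3] = 10

pivot(0,0)=9: scale R0 → (1, 9, 5, 2)
  clear (1,0): R1 −= (4)R0 → (0, 7, 6, 3)
  clear (2,0): R2 −= (2)R0 → (0, 7, 9, 8)
pivot(1,1)=7: scale R1 → (0, 1, 4, 2)
  clear (0,1): R0 −= (9)R1 → (1, 0, 2, 6)
  clear (2,1): R2 −= (7)R1 → (0, 0, 3, 5)
pivot(2,2)=3: scale R2 → (0, 0, 1, 9)
  clear (0,2): R0 −= (2)R2 → (1, 0, 0, 10)
  clear (1,2): R1 −= (4)R2 → (0, 1, 0, 10)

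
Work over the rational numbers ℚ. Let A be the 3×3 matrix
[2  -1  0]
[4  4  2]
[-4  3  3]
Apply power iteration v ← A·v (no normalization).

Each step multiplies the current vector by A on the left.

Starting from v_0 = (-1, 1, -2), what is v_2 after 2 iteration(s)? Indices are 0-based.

v_2 = (-2, -26, 3)

v_0 = (-1, 1, -2).
v_1 = A·v_0 = (-3, -4, 1).
v_2 = A·v_1 = (-2, -26, 3).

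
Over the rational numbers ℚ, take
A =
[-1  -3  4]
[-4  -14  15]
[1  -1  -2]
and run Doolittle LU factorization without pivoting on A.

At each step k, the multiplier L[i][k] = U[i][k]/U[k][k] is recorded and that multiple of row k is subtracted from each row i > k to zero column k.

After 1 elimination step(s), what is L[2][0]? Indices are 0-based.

[col 0] pivot -1
  R1 -= 4*R0 → (0, -2, -1)  (L[1][0] := 4)
  R2 -= -1*R0 → (0, -4, 2)  (L[2][0] := -1)

L[2][0] = -1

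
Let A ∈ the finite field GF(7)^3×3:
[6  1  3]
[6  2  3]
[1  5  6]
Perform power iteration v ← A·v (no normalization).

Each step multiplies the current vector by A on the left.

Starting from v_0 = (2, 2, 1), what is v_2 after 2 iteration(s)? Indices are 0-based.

v_0 = (2, 2, 1).
v_1 = A·v_0 = (3, 5, 4).
v_2 = A·v_1 = (0, 5, 3).

v_2 = (0, 5, 3)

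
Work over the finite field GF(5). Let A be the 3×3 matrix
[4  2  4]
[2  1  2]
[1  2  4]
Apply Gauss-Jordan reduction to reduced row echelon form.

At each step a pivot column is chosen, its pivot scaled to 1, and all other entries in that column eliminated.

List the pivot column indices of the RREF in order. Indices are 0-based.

[1] R0 /= 4  ⇒  (1, 3, 1)
     R1 -= 2·R0  ⇒  (0, 0, 0)
     R2 -= 1·R0  ⇒  (0, 4, 3)
[2] R1 <-> R2
[2] R1 /= 4  ⇒  (0, 1, 2)
     R0 -= 3·R1  ⇒  (1, 0, 0)
column 2 empty below row 2

pivot columns: 0, 1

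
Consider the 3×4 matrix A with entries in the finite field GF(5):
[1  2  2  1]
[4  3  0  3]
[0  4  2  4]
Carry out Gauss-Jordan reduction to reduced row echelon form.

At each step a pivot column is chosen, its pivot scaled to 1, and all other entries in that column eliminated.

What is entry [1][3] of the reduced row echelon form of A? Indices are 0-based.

[1] R0 /= 1  ⇒  (1, 2, 2, 1)
     R1 -= 4·R0  ⇒  (0, 0, 2, 4)
[2] R1 <-> R2
[2] R1 /= 4  ⇒  (0, 1, 3, 1)
     R0 -= 2·R1  ⇒  (1, 0, 1, 4)
[3] R2 /= 2  ⇒  (0, 0, 1, 2)
     R0 -= 1·R2  ⇒  (1, 0, 0, 2)
     R1 -= 3·R2  ⇒  (0, 1, 0, 0)

M[1][3] = 0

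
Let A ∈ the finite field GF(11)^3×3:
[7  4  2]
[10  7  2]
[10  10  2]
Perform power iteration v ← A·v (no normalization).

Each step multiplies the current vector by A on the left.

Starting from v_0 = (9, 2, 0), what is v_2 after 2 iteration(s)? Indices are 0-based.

v_0 = (9, 2, 0).
v_1 = A·v_0 = (5, 5, 0).
v_2 = A·v_1 = (0, 8, 1).

v_2 = (0, 8, 1)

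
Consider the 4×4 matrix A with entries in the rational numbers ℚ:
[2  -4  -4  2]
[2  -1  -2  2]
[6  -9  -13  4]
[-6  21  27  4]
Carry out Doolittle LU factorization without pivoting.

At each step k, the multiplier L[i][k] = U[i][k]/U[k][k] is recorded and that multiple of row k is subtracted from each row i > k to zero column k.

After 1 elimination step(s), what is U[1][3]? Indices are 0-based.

k=0: U[0][0]=2
  eliminate (1,0): mult=1, new row 1: (0, 3, 2, 0); set L[1][0]=1
  eliminate (2,0): mult=3, new row 2: (0, 3, -1, -2); set L[2][0]=3
  eliminate (3,0): mult=-3, new row 3: (0, 9, 15, 10); set L[3][0]=-3

U[1][3] = 0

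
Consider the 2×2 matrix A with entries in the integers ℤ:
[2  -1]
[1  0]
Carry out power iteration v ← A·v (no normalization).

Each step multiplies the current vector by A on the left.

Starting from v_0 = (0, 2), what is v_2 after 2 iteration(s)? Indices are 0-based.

v_2 = (-4, -2)

v_0 = (0, 2).
v_1 = A·v_0 = (-2, 0).
v_2 = A·v_1 = (-4, -2).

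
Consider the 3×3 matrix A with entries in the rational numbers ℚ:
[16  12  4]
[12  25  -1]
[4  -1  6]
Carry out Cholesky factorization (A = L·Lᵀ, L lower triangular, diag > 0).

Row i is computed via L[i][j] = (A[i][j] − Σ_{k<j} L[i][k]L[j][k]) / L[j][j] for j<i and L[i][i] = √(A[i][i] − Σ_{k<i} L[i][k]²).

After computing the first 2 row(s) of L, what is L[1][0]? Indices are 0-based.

L[1][0] = 3

Step 1: L[0][0] = √(16) = 4.
  L[1][0] = (12) / L[0][0] = 3.
Step 2: L[1][1] = √(16) = 4.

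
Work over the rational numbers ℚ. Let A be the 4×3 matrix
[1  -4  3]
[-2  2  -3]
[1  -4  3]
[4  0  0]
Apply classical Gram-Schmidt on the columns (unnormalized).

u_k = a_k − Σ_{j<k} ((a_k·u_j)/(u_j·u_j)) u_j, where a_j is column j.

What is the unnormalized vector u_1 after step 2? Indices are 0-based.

u_1 = (-38/11, 10/11, -38/11, 24/11)

Step 1: u_0 = a_0 = (1, -2, 1, 4).
Step 2: u_1 = a_1 − (-6/11)·u_0 = (-38/11, 10/11, -38/11, 24/11).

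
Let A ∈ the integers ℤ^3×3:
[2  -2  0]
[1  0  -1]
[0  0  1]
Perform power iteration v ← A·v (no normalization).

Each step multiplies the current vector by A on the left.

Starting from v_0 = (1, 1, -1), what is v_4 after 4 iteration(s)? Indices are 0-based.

v_4 = (-14, -9, -1)

v_0 = (1, 1, -1).
v_1 = A·v_0 = (0, 2, -1).
v_2 = A·v_1 = (-4, 1, -1).
v_3 = A·v_2 = (-10, -3, -1).
v_4 = A·v_3 = (-14, -9, -1).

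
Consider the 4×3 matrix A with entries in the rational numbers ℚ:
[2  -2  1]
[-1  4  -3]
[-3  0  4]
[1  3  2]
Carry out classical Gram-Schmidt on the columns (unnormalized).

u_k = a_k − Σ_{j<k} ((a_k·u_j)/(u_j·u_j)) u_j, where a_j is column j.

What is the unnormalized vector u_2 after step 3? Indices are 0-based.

u_2 = (49/41, -167/82, 217/82, 144/41)

Step 1: u_0 = a_0 = (2, -1, -3, 1).
Step 2: u_1 = a_1 − (-1/3)·u_0 = (-4/3, 11/3, -1, 10/3).
Step 3: u_2 = a_2 − (-1/3)·u_0 − (-29/82)·u_1 = (49/41, -167/82, 217/82, 144/41).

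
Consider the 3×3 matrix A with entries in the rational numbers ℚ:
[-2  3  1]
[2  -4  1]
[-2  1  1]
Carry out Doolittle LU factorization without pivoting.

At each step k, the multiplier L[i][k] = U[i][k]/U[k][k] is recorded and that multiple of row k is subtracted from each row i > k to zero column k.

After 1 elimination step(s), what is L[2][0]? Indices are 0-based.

L[2][0] = 1

[col 0] pivot -2
  R1 -= -1*R0 → (0, -1, 2)  (L[1][0] := -1)
  R2 -= 1*R0 → (0, -2, 0)  (L[2][0] := 1)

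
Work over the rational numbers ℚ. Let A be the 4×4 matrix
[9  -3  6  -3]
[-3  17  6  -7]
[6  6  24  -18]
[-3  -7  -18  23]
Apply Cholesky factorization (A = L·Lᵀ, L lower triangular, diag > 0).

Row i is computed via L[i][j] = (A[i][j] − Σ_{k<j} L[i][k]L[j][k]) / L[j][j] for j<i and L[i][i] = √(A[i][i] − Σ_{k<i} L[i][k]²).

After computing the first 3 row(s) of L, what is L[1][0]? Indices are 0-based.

Step 1: L[0][0] = √(9) = 3.
  L[1][0] = (-3) / L[0][0] = -1.
Step 2: L[1][1] = √(16) = 4.
  L[2][0] = (6) / L[0][0] = 2.
  L[2][1] = (8) / L[1][1] = 2.
Step 3: L[2][2] = √(16) = 4.

L[1][0] = -1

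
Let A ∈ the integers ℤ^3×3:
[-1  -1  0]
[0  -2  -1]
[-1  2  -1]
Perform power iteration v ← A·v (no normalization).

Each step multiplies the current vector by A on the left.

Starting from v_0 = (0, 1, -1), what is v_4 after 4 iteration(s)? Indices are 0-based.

v_0 = (0, 1, -1).
v_1 = A·v_0 = (-1, -1, 3).
v_2 = A·v_1 = (2, -1, -4).
v_3 = A·v_2 = (-1, 6, 0).
v_4 = A·v_3 = (-5, -12, 13).

v_4 = (-5, -12, 13)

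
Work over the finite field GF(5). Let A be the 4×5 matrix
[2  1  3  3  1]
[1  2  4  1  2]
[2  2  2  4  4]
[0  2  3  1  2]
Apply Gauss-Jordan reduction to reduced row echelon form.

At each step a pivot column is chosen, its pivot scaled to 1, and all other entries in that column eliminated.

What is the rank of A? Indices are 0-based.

rank = 4

pivot(0,0)=2: scale R0 → (1, 3, 4, 4, 3)
  clear (1,0): R1 −= (1)R0 → (0, 4, 0, 2, 4)
  clear (2,0): R2 −= (2)R0 → (0, 1, 4, 1, 3)
pivot(1,1)=4: scale R1 → (0, 1, 0, 3, 1)
  clear (0,1): R0 −= (3)R1 → (1, 0, 4, 0, 0)
  clear (2,1): R2 −= (1)R1 → (0, 0, 4, 3, 2)
  clear (3,1): R3 −= (2)R1 → (0, 0, 3, 0, 0)
pivot(2,2)=4: scale R2 → (0, 0, 1, 2, 3)
  clear (0,2): R0 −= (4)R2 → (1, 0, 0, 2, 3)
  clear (3,2): R3 −= (3)R2 → (0, 0, 0, 4, 1)
pivot(3,3)=4: scale R3 → (0, 0, 0, 1, 4)
  clear (0,3): R0 −= (2)R3 → (1, 0, 0, 0, 0)
  clear (1,3): R1 −= (3)R3 → (0, 1, 0, 0, 4)
  clear (2,3): R2 −= (2)R3 → (0, 0, 1, 0, 0)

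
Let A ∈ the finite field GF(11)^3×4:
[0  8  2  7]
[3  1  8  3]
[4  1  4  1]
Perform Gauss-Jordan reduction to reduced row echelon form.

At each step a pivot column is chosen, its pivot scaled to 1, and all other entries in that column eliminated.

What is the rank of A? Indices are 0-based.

rank = 3

pivot(0,0): swap R0↔R1
pivot(0,0)=3: scale R0 → (1, 4, 10, 1)
  clear (2,0): R2 −= (4)R0 → (0, 7, 8, 8)
pivot(1,1)=8: scale R1 → (0, 1, 3, 5)
  clear (0,1): R0 −= (4)R1 → (1, 0, 9, 3)
  clear (2,1): R2 −= (7)R1 → (0, 0, 9, 6)
pivot(2,2)=9: scale R2 → (0, 0, 1, 8)
  clear (0,2): R0 −= (9)R2 → (1, 0, 0, 8)
  clear (1,2): R1 −= (3)R2 → (0, 1, 0, 3)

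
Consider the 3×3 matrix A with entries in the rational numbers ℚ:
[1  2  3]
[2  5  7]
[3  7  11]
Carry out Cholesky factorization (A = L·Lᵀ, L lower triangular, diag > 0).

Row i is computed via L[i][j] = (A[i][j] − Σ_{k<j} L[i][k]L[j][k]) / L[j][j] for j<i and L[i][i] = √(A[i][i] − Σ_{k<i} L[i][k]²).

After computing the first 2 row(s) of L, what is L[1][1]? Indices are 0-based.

Step 1: L[0][0] = √(1) = 1.
  L[1][0] = (2) / L[0][0] = 2.
Step 2: L[1][1] = √(1) = 1.

L[1][1] = 1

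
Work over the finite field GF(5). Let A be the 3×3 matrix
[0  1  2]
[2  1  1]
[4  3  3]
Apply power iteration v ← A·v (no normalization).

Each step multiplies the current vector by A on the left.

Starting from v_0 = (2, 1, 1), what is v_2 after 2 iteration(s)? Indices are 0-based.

v_0 = (2, 1, 1).
v_1 = A·v_0 = (3, 1, 4).
v_2 = A·v_1 = (4, 1, 2).

v_2 = (4, 1, 2)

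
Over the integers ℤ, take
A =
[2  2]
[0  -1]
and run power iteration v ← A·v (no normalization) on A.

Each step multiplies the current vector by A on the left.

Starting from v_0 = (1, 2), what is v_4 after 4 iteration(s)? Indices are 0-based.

v_4 = (36, 2)

v_0 = (1, 2).
v_1 = A·v_0 = (6, -2).
v_2 = A·v_1 = (8, 2).
v_3 = A·v_2 = (20, -2).
v_4 = A·v_3 = (36, 2).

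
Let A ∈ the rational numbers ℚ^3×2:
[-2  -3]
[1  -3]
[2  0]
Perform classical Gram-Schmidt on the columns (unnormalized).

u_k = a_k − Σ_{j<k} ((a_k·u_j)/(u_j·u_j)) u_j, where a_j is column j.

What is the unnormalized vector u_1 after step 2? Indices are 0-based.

Step 1: u_0 = a_0 = (-2, 1, 2).
Step 2: u_1 = a_1 − (1/3)·u_0 = (-7/3, -10/3, -2/3).

u_1 = (-7/3, -10/3, -2/3)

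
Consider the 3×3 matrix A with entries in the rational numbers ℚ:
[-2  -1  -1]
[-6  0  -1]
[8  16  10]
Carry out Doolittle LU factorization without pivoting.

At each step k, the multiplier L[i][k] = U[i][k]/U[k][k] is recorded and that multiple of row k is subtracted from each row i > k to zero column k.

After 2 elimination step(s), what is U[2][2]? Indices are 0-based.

U[2][2] = -2

[col 0] pivot -2
  R1 -= 3*R0 → (0, 3, 2)  (L[1][0] := 3)
  R2 -= -4*R0 → (0, 12, 6)  (L[2][0] := -4)
[col 1] pivot 3
  R2 -= 4*R1 → (0, 0, -2)  (L[2][1] := 4)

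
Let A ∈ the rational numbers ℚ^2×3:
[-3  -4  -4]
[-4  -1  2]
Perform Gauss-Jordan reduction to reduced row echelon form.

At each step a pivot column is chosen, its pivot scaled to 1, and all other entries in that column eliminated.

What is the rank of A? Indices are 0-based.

rank = 2

pivot(0,0)=-3: scale R0 → (1, 4/3, 4/3)
  clear (1,0): R1 −= (-4)R0 → (0, 13/3, 22/3)
pivot(1,1)=13/3: scale R1 → (0, 1, 22/13)
  clear (0,1): R0 −= (4/3)R1 → (1, 0, -12/13)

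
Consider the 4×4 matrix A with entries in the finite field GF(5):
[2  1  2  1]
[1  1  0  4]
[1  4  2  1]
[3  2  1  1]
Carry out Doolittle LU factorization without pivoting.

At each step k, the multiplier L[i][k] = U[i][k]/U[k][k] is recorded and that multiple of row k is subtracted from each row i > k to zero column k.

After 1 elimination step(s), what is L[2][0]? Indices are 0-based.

L[2][0] = 3

[col 0] pivot 2
  R1 -= 3*R0 → (0, 3, 4, 1)  (L[1][0] := 3)
  R2 -= 3*R0 → (0, 1, 1, 3)  (L[2][0] := 3)
  R3 -= 4*R0 → (0, 3, 3, 2)  (L[3][0] := 4)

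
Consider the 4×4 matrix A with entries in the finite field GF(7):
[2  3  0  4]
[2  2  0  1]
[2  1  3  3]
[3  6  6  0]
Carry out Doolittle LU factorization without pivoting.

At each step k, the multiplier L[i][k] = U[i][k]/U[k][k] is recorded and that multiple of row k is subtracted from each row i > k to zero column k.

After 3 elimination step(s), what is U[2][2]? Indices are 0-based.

[col 0] pivot 2
  R1 -= 1*R0 → (0, 6, 0, 4)  (L[1][0] := 1)
  R2 -= 1*R0 → (0, 5, 3, 6)  (L[2][0] := 1)
  R3 -= 5*R0 → (0, 5, 6, 1)  (L[3][0] := 5)
[col 1] pivot 6
  R2 -= 2*R1 → (0, 0, 3, 5)  (L[2][1] := 2)
  R3 -= 2*R1 → (0, 0, 6, 0)  (L[3][1] := 2)
[col 2] pivot 3
  R3 -= 2*R2 → (0, 0, 0, 4)  (L[3][2] := 2)

U[2][2] = 3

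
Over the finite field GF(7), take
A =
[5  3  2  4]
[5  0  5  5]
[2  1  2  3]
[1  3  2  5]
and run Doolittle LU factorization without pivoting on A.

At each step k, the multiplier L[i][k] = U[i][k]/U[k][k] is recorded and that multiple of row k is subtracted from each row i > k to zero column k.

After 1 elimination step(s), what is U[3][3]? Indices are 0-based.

[col 0] pivot 5
  R1 -= 1*R0 → (0, 4, 3, 1)  (L[1][0] := 1)
  R2 -= 6*R0 → (0, 4, 4, 0)  (L[2][0] := 6)
  R3 -= 3*R0 → (0, 1, 3, 0)  (L[3][0] := 3)

U[3][3] = 0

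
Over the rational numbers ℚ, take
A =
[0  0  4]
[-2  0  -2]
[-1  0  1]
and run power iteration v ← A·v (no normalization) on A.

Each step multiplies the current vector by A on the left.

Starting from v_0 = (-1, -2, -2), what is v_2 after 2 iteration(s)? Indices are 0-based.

v_2 = (-4, 18, 7)

v_0 = (-1, -2, -2).
v_1 = A·v_0 = (-8, 6, -1).
v_2 = A·v_1 = (-4, 18, 7).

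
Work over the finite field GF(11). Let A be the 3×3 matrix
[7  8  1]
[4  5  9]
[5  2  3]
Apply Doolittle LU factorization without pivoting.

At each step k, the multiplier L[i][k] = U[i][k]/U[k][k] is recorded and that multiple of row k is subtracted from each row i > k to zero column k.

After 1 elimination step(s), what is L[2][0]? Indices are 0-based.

[col 0] pivot 7
  R1 -= 10*R0 → (0, 2, 10)  (L[1][0] := 10)
  R2 -= 7*R0 → (0, 1, 7)  (L[2][0] := 7)

L[2][0] = 7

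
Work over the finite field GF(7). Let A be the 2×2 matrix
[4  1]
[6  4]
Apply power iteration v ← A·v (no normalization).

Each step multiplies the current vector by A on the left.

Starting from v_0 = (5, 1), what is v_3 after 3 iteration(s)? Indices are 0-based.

v_3 = (6, 6)

v_0 = (5, 1).
v_1 = A·v_0 = (0, 6).
v_2 = A·v_1 = (6, 3).
v_3 = A·v_2 = (6, 6).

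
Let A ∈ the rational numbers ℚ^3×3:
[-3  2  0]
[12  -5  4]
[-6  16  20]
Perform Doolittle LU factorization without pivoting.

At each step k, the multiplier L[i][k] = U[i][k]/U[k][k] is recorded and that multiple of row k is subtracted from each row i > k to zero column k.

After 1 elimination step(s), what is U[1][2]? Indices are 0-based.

[col 0] pivot -3
  R1 -= -4*R0 → (0, 3, 4)  (L[1][0] := -4)
  R2 -= 2*R0 → (0, 12, 20)  (L[2][0] := 2)

U[1][2] = 4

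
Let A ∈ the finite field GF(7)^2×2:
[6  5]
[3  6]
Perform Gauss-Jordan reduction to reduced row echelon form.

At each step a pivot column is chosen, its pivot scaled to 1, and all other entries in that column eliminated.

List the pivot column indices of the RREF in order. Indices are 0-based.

pivot columns: 0

step 1: normalize row 0 (÷6) = (1, 2)
  row 1: subtract 3×row0 = (0, 0)
skip col 1 (zero from row 1)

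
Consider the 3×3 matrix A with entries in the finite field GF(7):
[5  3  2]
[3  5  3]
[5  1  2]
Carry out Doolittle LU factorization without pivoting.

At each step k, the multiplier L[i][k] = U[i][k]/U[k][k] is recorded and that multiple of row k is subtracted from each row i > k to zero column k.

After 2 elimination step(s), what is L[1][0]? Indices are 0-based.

L[1][0] = 2

k=0: U[0][0]=5
  eliminate (1,0): mult=2, new row 1: (0, 6, 6); set L[1][0]=2
  eliminate (2,0): mult=1, new row 2: (0, 5, 0); set L[2][0]=1
k=1: U[1][1]=6
  eliminate (2,1): mult=2, new row 2: (0, 0, 2); set L[2][1]=2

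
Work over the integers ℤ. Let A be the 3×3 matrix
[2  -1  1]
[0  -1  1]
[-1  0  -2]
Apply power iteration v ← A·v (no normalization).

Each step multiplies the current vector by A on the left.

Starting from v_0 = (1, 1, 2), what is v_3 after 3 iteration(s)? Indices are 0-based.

v_0 = (1, 1, 2).
v_1 = A·v_0 = (3, 1, -5).
v_2 = A·v_1 = (0, -6, 7).
v_3 = A·v_2 = (13, 13, -14).

v_3 = (13, 13, -14)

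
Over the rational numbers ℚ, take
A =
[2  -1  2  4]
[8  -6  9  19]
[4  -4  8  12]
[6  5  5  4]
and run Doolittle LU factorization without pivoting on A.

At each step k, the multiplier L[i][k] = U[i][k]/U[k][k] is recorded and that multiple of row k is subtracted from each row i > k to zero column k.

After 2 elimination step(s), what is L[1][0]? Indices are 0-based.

k=0: U[0][0]=2
  eliminate (1,0): mult=4, new row 1: (0, -2, 1, 3); set L[1][0]=4
  eliminate (2,0): mult=2, new row 2: (0, -2, 4, 4); set L[2][0]=2
  eliminate (3,0): mult=3, new row 3: (0, 8, -1, -8); set L[3][0]=3
k=1: U[1][1]=-2
  eliminate (2,1): mult=1, new row 2: (0, 0, 3, 1); set L[2][1]=1
  eliminate (3,1): mult=-4, new row 3: (0, 0, 3, 4); set L[3][1]=-4

L[1][0] = 4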